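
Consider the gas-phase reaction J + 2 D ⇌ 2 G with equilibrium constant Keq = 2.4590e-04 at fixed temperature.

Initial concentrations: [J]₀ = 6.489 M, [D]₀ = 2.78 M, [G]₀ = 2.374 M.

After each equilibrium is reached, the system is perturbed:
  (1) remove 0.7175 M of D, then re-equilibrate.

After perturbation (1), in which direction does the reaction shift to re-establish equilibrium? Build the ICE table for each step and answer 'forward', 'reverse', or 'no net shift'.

Q₀ = 0.1124 vs Keq = 2.4590e-04 ⇒ Q>K, reverse
Step 1:
                  J         D         G
  I           6.489      2.78     2.374
  C            1.08     2.161    -2.161
  E           7.569     4.941    0.2132
  solve Keq expr → x = -1.08; check Q = 2.4590e-04
Then remove 0.7175 M of D.
Step 2:
                  J         D         G
  I           7.569     4.223    0.2132
  C         0.01475    0.0295   -0.0295
  E           7.584     4.253    0.1837
  solve Keq expr → x = -0.01475; check Q = 2.4590e-04

Direction: reverse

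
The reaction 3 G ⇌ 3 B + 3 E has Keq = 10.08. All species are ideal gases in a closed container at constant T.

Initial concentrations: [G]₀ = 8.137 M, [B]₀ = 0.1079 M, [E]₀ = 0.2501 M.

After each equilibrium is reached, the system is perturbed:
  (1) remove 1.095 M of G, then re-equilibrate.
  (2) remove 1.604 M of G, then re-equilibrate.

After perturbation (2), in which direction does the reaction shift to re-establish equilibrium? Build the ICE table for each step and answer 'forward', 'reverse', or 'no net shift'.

Q₀ = 3.6476e-08 vs Keq = 10.08 ⇒ Q<K, forward
Step 1:
                   G          B          E
  I            8.137     0.1079     0.2501
  C           -3.115      3.115      3.115
  E            5.022      3.223      3.365
  solve Keq expr → x = 1.038; check Q = 10.08
Then remove 1.095 M of G.
Step 2:
                   G          B          E
  I            3.927      3.223      3.365
  C           0.2793    -0.2793    -0.2793
  E            4.206      2.944      3.086
  solve Keq expr → x = -0.09309; check Q = 10.08
Then remove 1.604 M of G.
Step 3:
                   G          B          E
  I            2.602      2.944      3.086
  C           0.4475    -0.4475    -0.4475
  E            3.049      2.496      2.639
  solve Keq expr → x = -0.1492; check Q = 10.08

Direction: reverse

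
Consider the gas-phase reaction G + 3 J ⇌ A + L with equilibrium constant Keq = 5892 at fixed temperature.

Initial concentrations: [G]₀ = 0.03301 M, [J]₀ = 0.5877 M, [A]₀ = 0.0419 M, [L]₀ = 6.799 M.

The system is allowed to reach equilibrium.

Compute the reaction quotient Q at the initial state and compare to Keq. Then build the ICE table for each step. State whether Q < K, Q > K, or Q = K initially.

Q₀ = 42.52; Q < K (proceeds forward)

Q₀ = 42.52 vs Keq = 5892 ⇒ Q<K, forward
Step 1:
                    G           J           A           L
  init        0.03301      0.5877      0.0419       6.799
  Δ          -0.03228    -0.09685     0.03228     0.03228
  eq       7.2726e-04      0.4909     0.07418       6.831
  solve Keq expr → x = 0.03228; check Q = 5892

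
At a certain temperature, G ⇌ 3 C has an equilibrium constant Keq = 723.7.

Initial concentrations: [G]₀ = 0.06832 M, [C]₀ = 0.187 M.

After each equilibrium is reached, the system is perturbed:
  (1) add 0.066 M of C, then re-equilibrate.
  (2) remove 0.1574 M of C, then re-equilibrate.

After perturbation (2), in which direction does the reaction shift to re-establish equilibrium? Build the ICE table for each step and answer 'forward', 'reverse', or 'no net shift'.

Q₀ = 0.09571 vs Keq = 723.7 ⇒ Q<K, forward
Step 1:
                    G           C
  Initial     0.06832       0.187
  Change     -0.06824      0.2047
  Equil    8.3050e-05      0.3917
  solve Keq expr → x = 0.06824; check Q = 723.7
Then add 0.066 M of C.
Step 2:
                    G           C
  Initial  8.3050e-05      0.4577
  Change   4.9322e-05 -1.4796e-04
  Equil    1.3237e-04      0.4576
  solve Keq expr → x = -4.9322e-05; check Q = 723.7
Then remove 0.1574 M of C.
Step 3:
                    G           C
  Initial  1.3237e-04      0.3002
  Change  -9.4896e-05  2.8469e-04
  Equil    3.7476e-05      0.3004
  solve Keq expr → x = 9.4896e-05; check Q = 723.7

Direction: forward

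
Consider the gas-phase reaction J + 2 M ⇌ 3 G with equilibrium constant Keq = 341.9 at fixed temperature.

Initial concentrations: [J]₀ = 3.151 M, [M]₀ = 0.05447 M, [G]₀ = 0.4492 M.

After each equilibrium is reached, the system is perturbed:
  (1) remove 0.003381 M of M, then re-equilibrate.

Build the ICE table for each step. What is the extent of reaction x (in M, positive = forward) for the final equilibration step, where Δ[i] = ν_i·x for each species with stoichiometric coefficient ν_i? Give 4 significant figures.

Q₀ = 9.695 vs Keq = 341.9 ⇒ Q<K, forward
Step 1:
                  J         M         G
  I           3.151   0.05447    0.4492
  C         -0.0216   -0.0432   0.06481
  E           3.129   0.01127     0.514
  solve Keq expr → x = 0.0216; check Q = 341.9
Then remove 0.003381 M of M.
Step 2:
                  J         M         G
  I           3.129  0.007885     0.514
  C         0.00161   0.00322  -0.00483
  E           3.131    0.0111    0.5092
  solve Keq expr → x = -0.00161; check Q = 341.9

x = -0.00161 M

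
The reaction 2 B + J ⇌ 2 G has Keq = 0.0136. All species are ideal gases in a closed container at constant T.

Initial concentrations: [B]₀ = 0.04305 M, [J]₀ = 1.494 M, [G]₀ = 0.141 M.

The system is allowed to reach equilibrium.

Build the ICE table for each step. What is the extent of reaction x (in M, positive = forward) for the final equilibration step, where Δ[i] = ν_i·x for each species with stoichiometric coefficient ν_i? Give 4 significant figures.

x = -0.05882 M

Q₀ = 7.18 vs Keq = 0.0136 ⇒ Q>K, reverse
Step 1:
                   B          J          G
  I          0.04305      1.494      0.141
  C           0.1176    0.05882    -0.1176
  E           0.1607      1.553    0.02335
  solve Keq expr → x = -0.05882; check Q = 0.0136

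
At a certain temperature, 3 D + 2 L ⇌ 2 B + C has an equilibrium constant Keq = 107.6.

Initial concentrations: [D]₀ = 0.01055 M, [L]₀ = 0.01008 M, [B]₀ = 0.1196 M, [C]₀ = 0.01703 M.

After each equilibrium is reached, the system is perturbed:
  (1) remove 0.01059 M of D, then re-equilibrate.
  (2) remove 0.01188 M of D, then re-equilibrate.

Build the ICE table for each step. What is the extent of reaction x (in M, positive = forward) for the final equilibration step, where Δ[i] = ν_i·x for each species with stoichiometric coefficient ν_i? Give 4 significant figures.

Q₀ = 2.0417e+06 vs Keq = 107.6 ⇒ Q>K, reverse
Step 1:
                    D           L           B           C
  I           0.01055     0.01008      0.1196     0.01703
  C           0.04253     0.02835    -0.02835    -0.01418
  E           0.05308     0.03843     0.09125    0.002854
  solve Keq expr → x = -0.01418; check Q = 107.6
Then remove 0.01059 M of D.
Step 2:
                    D           L           B           C
  I           0.04249     0.03843     0.09125    0.002854
  C          0.002603    0.001736   -0.001736 -8.6779e-04
  E           0.04509     0.04017     0.08951    0.001986
  solve Keq expr → x = -8.6779e-04; check Q = 107.6
Then remove 0.01188 M of D.
Step 3:
                    D           L           B           C
  I           0.03321     0.04017     0.08951    0.001986
  C          0.002587    0.001725   -0.001725 -8.6233e-04
  E            0.0358     0.04189     0.08779    0.001124
  solve Keq expr → x = -8.6233e-04; check Q = 107.6

x = -8.6233e-04 M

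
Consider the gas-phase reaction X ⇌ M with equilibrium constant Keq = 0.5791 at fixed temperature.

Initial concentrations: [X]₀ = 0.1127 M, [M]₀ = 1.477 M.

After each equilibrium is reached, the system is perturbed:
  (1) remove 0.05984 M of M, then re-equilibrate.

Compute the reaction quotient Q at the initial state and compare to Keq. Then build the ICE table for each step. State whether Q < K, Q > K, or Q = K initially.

Q₀ = 13.11 vs Keq = 0.5791 ⇒ Q>K, reverse
Step 1:
                  X         M
  init       0.1127     1.477
  Δ           0.894    -0.894
  eq          1.007     0.583
  solve Keq expr → x = -0.894; check Q = 0.5791
Then remove 0.05984 M of M.
Step 2:
                  X         M
  init        1.007    0.5231
  Δ         -0.0379    0.0379
  eq         0.9688     0.561
  solve Keq expr → x = 0.0379; check Q = 0.5791

Q₀ = 13.11; Q > K (proceeds reverse)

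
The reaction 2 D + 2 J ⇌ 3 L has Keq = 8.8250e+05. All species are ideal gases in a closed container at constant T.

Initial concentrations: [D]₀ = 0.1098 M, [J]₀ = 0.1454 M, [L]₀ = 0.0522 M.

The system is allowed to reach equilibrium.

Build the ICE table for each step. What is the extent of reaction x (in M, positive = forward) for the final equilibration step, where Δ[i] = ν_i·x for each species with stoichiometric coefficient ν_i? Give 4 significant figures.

Q₀ = 0.5581 vs Keq = 8.8250e+05 ⇒ Q<K, forward
Step 1:
                   D          J          L
  Initial     0.1098     0.1454     0.0522
  Change     -0.1071    -0.1071     0.1606
  Equil     0.002727    0.03833     0.2128
  solve Keq expr → x = 0.05354; check Q = 8.8250e+05

x = 0.05354 M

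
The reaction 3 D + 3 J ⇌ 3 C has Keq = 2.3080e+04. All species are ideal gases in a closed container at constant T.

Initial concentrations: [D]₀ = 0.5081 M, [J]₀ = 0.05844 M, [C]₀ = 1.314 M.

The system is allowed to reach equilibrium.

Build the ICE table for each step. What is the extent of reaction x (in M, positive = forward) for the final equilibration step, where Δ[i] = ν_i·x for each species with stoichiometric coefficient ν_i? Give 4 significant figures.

Q₀ = 8.6658e+04 vs Keq = 2.3080e+04 ⇒ Q>K, reverse
Step 1:
                    D           J           C
  Initial      0.5081     0.05844       1.314
  Change      0.02621     0.02621    -0.02621
  Equil        0.5343     0.08465       1.288
  solve Keq expr → x = -0.008737; check Q = 2.3080e+04

x = -0.008737 M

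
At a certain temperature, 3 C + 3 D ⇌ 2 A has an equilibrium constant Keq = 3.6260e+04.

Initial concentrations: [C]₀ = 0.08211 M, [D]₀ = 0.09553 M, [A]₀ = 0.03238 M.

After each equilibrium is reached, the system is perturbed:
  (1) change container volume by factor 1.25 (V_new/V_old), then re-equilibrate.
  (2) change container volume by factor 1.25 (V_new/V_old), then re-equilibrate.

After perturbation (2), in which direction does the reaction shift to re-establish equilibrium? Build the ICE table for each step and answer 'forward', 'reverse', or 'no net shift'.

Q₀ = 2172 vs Keq = 3.6260e+04 ⇒ Q<K, forward
Step 1:
                    C           D           A
  I           0.08211     0.09553     0.03238
  C          -0.02488    -0.02488     0.01658
  E           0.05723     0.07065     0.04896
  solve Keq expr → x = 0.008292; check Q = 3.6260e+04
Then change container volume by factor 1.25 (V_new/V_old).
Step 2:
                    C           D           A
  I           0.04579     0.05652     0.03917
  C          0.006035    0.006035   -0.004023
  E           0.05182     0.06256     0.03515
  solve Keq expr → x = -0.002012; check Q = 3.6260e+04
Then change container volume by factor 1.25 (V_new/V_old).
Step 3:
                    C           D           A
  I           0.04146     0.05005     0.02812
  C          0.005075    0.005075   -0.003383
  E           0.04653     0.05512     0.02474
  solve Keq expr → x = -0.001692; check Q = 3.6260e+04

Direction: reverse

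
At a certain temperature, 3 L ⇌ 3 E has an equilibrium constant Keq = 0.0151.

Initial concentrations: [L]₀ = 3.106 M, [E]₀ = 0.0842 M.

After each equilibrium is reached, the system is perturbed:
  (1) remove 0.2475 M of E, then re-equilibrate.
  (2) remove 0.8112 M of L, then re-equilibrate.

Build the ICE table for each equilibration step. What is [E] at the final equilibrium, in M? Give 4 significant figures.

Q₀ = 1.9922e-05 vs Keq = 0.0151 ⇒ Q<K, forward
Step 1:
                    L           E
  Initial       3.106      0.0842
  Change       -0.548       0.548
  Equil         2.558      0.6322
  solve Keq expr → x = 0.1827; check Q = 0.0151
Then remove 0.2475 M of E.
Step 2:
                    L           E
  Initial       2.558      0.3847
  Change      -0.1984      0.1984
  Equil          2.36      0.5832
  solve Keq expr → x = 0.06615; check Q = 0.0151
Then remove 0.8112 M of L.
Step 3:
                    L           E
  Initial       1.548      0.5832
  Change       0.1608     -0.1608
  Equil         1.709      0.4224
  solve Keq expr → x = -0.05359; check Q = 0.0151

[E]_eq = 0.4224 M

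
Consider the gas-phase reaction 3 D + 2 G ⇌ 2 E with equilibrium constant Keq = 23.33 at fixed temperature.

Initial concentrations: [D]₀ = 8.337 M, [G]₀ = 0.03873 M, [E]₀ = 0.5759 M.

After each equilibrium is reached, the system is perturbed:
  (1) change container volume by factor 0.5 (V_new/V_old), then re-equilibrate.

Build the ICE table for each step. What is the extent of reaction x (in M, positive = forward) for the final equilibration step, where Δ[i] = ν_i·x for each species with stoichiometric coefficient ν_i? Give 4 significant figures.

Q₀ = 0.3816 vs Keq = 23.33 ⇒ Q<K, forward
Step 1:
                    D           G           E
  Initial       8.337     0.03873      0.5759
  Change     -0.05016    -0.03344     0.03344
  Equil         8.287    0.005288      0.6093
  solve Keq expr → x = 0.01672; check Q = 23.33
Then change container volume by factor 0.5 (V_new/V_old).
Step 2:
                    D           G           E
  Initial       16.57     0.01058       1.219
  Change     -0.01022   -0.006813    0.006813
  Equil         16.56    0.003764       1.225
  solve Keq expr → x = 0.003406; check Q = 23.33

x = 0.003406 M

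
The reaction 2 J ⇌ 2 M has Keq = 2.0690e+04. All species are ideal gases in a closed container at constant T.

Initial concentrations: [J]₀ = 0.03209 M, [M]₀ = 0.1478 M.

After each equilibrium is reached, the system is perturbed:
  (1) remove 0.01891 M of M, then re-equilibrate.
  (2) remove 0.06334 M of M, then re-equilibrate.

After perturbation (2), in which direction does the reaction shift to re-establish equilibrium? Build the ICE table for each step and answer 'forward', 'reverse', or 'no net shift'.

Direction: forward

Q₀ = 21.21 vs Keq = 2.0690e+04 ⇒ Q<K, forward
Step 1:
                  J         M
  Initial   0.03209    0.1478
  Change   -0.03085   0.03085
  Equil    0.001242    0.1786
  solve Keq expr → x = 0.01542; check Q = 2.0690e+04
Then remove 0.01891 M of M.
Step 2:
                  J         M
  Initial  0.001242    0.1597
  Change  -1.3056e-04 1.3056e-04
  Equil    0.001111    0.1599
  solve Keq expr → x = 6.5279e-05; check Q = 2.0690e+04
Then remove 0.06334 M of M.
Step 3:
                  J         M
  Initial  0.001111   0.09653
  Change  -4.3731e-04 4.3731e-04
  Equil   6.7412e-04   0.09697
  solve Keq expr → x = 2.1865e-04; check Q = 2.0690e+04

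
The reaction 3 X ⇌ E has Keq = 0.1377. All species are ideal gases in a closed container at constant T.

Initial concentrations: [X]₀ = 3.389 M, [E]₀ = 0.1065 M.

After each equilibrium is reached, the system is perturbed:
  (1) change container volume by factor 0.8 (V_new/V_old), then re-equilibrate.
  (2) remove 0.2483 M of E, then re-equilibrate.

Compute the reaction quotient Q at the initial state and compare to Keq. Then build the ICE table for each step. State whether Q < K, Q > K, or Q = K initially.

Q₀ = 0.002736 vs Keq = 0.1377 ⇒ Q<K, forward
Step 1:
                    X           E
  Initial       3.389      0.1065
  Change       -1.694      0.5645
  Equil         1.695       0.671
  solve Keq expr → x = 0.5645; check Q = 0.1377
Then change container volume by factor 0.8 (V_new/V_old).
Step 2:
                    X           E
  Initial       2.119      0.8388
  Change      -0.2373     0.07908
  Equil         1.882      0.9179
  solve Keq expr → x = 0.07908; check Q = 0.1377
Then remove 0.2483 M of E.
Step 3:
                    X           E
  Initial       1.882      0.6696
  Change      -0.1474     0.04912
  Equil         1.735      0.7187
  solve Keq expr → x = 0.04912; check Q = 0.1377

Q₀ = 0.002736; Q < K (proceeds forward)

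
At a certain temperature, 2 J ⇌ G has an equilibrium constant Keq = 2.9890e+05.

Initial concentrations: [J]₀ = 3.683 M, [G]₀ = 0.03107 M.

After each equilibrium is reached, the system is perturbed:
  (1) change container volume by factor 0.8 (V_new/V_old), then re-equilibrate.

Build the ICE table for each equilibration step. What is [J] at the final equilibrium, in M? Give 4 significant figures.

[J]_eq = 0.002798 M

Q₀ = 0.002291 vs Keq = 2.9890e+05 ⇒ Q<K, forward
Step 1:
                    J           G
  I             3.683     0.03107
  C             -3.68        1.84
  E          0.002502       1.871
  solve Keq expr → x = 1.84; check Q = 2.9890e+05
Then change container volume by factor 0.8 (V_new/V_old).
Step 2:
                    J           G
  I          0.003128       2.339
  C       -3.3010e-04  1.6505e-04
  E          0.002798       2.339
  solve Keq expr → x = 1.6505e-04; check Q = 2.9890e+05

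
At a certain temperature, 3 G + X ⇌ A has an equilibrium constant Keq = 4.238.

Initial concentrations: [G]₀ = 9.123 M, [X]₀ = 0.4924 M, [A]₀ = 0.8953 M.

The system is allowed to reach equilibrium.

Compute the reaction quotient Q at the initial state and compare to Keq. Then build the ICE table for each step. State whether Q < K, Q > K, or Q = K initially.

Q₀ = 0.002395; Q < K (proceeds forward)

Q₀ = 0.002395 vs Keq = 4.238 ⇒ Q<K, forward
Step 1:
                  G         X         A
  Initial     9.123    0.4924    0.8953
  Change     -1.475   -0.4917    0.4917
  Equil       7.648 7.3158e-04     1.387
  solve Keq expr → x = 0.4917; check Q = 4.238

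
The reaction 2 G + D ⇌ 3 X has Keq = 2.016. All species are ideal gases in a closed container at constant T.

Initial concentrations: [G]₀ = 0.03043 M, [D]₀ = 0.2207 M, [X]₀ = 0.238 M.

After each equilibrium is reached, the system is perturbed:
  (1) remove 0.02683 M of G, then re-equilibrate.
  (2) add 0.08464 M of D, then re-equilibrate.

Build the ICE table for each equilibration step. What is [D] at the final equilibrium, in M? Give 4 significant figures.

[D]_eq = 0.3367 M

Q₀ = 65.97 vs Keq = 2.016 ⇒ Q>K, reverse
Step 1:
                    G           D           X
  I           0.03043      0.2207       0.238
  C           0.05554     0.02777    -0.08331
  E           0.08597      0.2485      0.1547
  solve Keq expr → x = -0.02777; check Q = 2.016
Then remove 0.02683 M of G.
Step 2:
                    G           D           X
  I           0.05914      0.2485      0.1547
  C           0.01174    0.005871    -0.01761
  E           0.07088      0.2543      0.1371
  solve Keq expr → x = -0.005871; check Q = 2.016
Then add 0.08464 M of D.
Step 3:
                    G           D           X
  I           0.07088       0.339      0.1371
  C         -0.004583   -0.002292    0.006875
  E            0.0663      0.3367       0.144
  solve Keq expr → x = 0.002292; check Q = 2.016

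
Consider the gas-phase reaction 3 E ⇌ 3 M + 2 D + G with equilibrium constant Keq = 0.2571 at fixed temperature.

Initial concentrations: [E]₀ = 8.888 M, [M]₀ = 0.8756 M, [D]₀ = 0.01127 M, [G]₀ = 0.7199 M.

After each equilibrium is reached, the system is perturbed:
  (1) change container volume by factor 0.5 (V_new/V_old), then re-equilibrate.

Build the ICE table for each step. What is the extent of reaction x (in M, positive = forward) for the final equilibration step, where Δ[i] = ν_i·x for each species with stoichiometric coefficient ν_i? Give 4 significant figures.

x = -0.4707 M

Q₀ = 8.7423e-08 vs Keq = 0.2571 ⇒ Q<K, forward
Step 1:
                  E         M         D         G
  init        8.888    0.8756   0.01127    0.7199
  Δ          -2.129     2.129     1.419    0.7097
  eq          6.759     3.005     1.431      1.43
  solve Keq expr → x = 0.7097; check Q = 0.2571
Then change container volume by factor 0.5 (V_new/V_old).
Step 2:
                  E         M         D         G
  init        13.52     6.009     2.861     2.859
  Δ           1.412    -1.412   -0.9414   -0.4707
  eq          14.93     4.597      1.92     2.389
  solve Keq expr → x = -0.4707; check Q = 0.2571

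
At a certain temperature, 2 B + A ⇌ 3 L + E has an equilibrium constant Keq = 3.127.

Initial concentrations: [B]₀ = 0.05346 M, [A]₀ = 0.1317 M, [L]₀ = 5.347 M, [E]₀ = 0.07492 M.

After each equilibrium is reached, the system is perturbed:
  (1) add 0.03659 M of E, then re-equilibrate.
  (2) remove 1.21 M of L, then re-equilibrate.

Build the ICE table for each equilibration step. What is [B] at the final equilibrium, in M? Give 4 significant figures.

Q₀ = 3.0429e+04 vs Keq = 3.127 ⇒ Q>K, reverse
Step 1:
                  B         A         L         E
  Initial   0.05346    0.1317     5.347   0.07492
  Change     0.1494   0.07472   -0.2242  -0.07472
  Equil      0.2029    0.2064     5.123 1.9767e-04
  solve Keq expr → x = -0.07472; check Q = 3.127
Then add 0.03659 M of E.
Step 2:
                  B         A         L         E
  Initial    0.2029    0.2064     5.123   0.03679
  Change    0.07266   0.03633    -0.109  -0.03633
  Equil      0.2756    0.2428     5.014 4.5733e-04
  solve Keq expr → x = -0.03633; check Q = 3.127
Then remove 1.21 M of L.
Step 3:
                  B         A         L         E
  Initial    0.2756    0.2428     3.804 4.5733e-04
  Change  -0.001155 -5.7733e-04  0.001732 5.7733e-04
  Equil      0.2744    0.2422     3.806  0.001035
  solve Keq expr → x = 5.7733e-04; check Q = 3.127

[B]_eq = 0.2744 M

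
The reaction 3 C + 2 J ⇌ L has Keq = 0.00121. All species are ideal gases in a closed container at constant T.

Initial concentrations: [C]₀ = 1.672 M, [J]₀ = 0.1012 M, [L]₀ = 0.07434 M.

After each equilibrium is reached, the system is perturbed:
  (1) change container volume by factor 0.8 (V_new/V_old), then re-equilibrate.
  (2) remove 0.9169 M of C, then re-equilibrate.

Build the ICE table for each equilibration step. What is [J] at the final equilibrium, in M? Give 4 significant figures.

Q₀ = 1.553 vs Keq = 0.00121 ⇒ Q>K, reverse
Step 1:
                    C           J           L
  init          1.672      0.1012     0.07434
  Δ            0.2215      0.1477    -0.07383
  eq            1.893      0.2489  5.0874e-04
  solve Keq expr → x = -0.07383; check Q = 0.00121
Then change container volume by factor 0.8 (V_new/V_old).
Step 2:
                    C           J           L
  init          2.367      0.3111  6.3593e-04
  Δ         -0.002681   -0.001787  8.9363e-04
  eq            2.364      0.3093     0.00153
  solve Keq expr → x = 8.9363e-04; check Q = 0.00121
Then remove 0.9169 M of C.
Step 3:
                    C           J           L
  init          1.447      0.3093     0.00153
  Δ          0.003512    0.002341   -0.001171
  eq            1.451      0.3116  3.5883e-04
  solve Keq expr → x = -0.001171; check Q = 0.00121

[J]_eq = 0.3116 M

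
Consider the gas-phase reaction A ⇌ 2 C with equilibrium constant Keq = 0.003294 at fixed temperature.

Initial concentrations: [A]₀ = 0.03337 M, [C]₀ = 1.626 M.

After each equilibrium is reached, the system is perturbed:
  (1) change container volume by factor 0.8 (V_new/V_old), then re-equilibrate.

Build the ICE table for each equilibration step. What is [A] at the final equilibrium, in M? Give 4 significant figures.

[A]_eq = 1.029 M

Q₀ = 79.23 vs Keq = 0.003294 ⇒ Q>K, reverse
Step 1:
                    A           C
  Initial     0.03337       1.626
  Change        0.787      -1.574
  Equil        0.8204     0.05198
  solve Keq expr → x = -0.787; check Q = 0.003294
Then change container volume by factor 0.8 (V_new/V_old).
Step 2:
                    A           C
  Initial       1.025     0.06498
  Change     0.003382   -0.006764
  Equil         1.029     0.05822
  solve Keq expr → x = -0.003382; check Q = 0.003294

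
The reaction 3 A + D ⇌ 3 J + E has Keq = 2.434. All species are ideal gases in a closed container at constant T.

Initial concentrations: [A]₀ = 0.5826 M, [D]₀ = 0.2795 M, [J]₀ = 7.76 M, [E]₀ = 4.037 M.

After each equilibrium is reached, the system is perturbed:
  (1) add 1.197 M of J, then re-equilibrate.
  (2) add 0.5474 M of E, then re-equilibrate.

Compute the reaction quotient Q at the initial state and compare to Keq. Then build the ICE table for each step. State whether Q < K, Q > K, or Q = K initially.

Q₀ = 3.4131e+04; Q > K (proceeds reverse)

Q₀ = 3.4131e+04 vs Keq = 2.434 ⇒ Q>K, reverse
Step 1:
                  A         D         J         E
  init       0.5826    0.2795      7.76     4.037
  Δ           3.457     1.152    -3.457    -1.152
  eq           4.04     1.432     4.303     2.885
  solve Keq expr → x = -1.152; check Q = 2.434
Then add 1.197 M of J.
Step 2:
                  A         D         J         E
  init         4.04     1.432       5.5     2.885
  Δ          0.4565    0.1522   -0.4565   -0.1522
  eq          4.496     1.584     5.043     2.732
  solve Keq expr → x = -0.1522; check Q = 2.434
Then add 0.5474 M of E.
Step 3:
                  A         D         J         E
  init        4.496     1.584     5.043      3.28
  Δ          0.1163   0.03875   -0.1163  -0.03875
  eq          4.613     1.623     4.927     3.241
  solve Keq expr → x = -0.03875; check Q = 2.434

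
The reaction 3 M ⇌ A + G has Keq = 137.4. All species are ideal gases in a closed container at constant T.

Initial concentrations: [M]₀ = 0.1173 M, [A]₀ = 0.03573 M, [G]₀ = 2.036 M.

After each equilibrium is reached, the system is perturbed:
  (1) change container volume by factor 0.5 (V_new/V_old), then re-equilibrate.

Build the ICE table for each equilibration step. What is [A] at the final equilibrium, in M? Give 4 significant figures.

Q₀ = 45.07 vs Keq = 137.4 ⇒ Q<K, forward
Step 1:
                    M           A           G
  I            0.1173     0.03573       2.036
  C          -0.02944    0.009815    0.009815
  E           0.08786     0.04554       2.046
  solve Keq expr → x = 0.009815; check Q = 137.4
Then change container volume by factor 0.5 (V_new/V_old).
Step 2:
                    M           A           G
  I            0.1757     0.09109       4.092
  C          -0.03104     0.01035     0.01035
  E            0.1447      0.1014       4.102
  solve Keq expr → x = 0.01035; check Q = 137.4

[A]_eq = 0.1014 M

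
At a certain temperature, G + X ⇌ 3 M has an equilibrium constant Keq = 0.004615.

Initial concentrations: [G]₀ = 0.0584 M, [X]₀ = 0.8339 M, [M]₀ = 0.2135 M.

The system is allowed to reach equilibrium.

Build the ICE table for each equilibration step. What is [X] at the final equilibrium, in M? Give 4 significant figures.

Q₀ = 0.1998 vs Keq = 0.004615 ⇒ Q>K, reverse
Step 1:
                    G           X           M
  I            0.0584      0.8339      0.2135
  C           0.04612     0.04612     -0.1383
  E            0.1045        0.88     0.07515
  solve Keq expr → x = -0.04612; check Q = 0.004615

[X]_eq = 0.88 M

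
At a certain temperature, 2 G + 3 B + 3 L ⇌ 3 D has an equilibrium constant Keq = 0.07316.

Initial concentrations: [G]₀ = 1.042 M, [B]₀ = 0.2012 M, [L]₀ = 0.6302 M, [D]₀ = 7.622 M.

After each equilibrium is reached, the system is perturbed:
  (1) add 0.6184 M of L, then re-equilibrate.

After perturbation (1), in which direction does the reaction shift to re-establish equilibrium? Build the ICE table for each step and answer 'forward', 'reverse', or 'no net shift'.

Q₀ = 2.0006e+05 vs Keq = 0.07316 ⇒ Q>K, reverse
Step 1:
                  G         B         L         D
  I           1.042    0.2012    0.6302     7.622
  C           1.486     2.229     2.229    -2.229
  E           2.528      2.43     2.859     5.393
  solve Keq expr → x = -0.743; check Q = 0.07316
Then add 0.6184 M of L.
Step 2:
                  G         B         L         D
  I           2.528      2.43     3.478     5.393
  C         -0.1203   -0.1804   -0.1804    0.1804
  E           2.408      2.25     3.297     5.573
  solve Keq expr → x = 0.06013; check Q = 0.07316

Direction: forward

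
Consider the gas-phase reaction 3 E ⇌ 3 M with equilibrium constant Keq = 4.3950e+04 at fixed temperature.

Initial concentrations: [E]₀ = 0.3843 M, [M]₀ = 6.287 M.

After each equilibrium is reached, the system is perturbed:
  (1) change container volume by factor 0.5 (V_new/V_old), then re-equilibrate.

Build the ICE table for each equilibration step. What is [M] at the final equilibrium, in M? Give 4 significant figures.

[M]_eq = 12.97 M

Q₀ = 4378 vs Keq = 4.3950e+04 ⇒ Q<K, forward
Step 1:
                   E          M
  Initial     0.3843      6.287
  Change     -0.2005     0.2005
  Equil       0.1838      6.487
  solve Keq expr → x = 0.06682; check Q = 4.3950e+04
Then change container volume by factor 0.5 (V_new/V_old).
Step 2:
                   E          M
  Initial     0.3677      12.97
  Change           0          0
  Equil       0.3677      12.97
  solve Keq expr → x = 0; check Q = 4.3950e+04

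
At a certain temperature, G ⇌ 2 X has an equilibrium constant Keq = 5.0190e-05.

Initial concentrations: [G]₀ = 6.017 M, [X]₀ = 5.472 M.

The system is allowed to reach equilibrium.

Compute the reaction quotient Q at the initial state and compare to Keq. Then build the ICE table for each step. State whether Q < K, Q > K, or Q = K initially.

Q₀ = 4.976; Q > K (proceeds reverse)

Q₀ = 4.976 vs Keq = 5.0190e-05 ⇒ Q>K, reverse
Step 1:
                  G         X
  Initial     6.017     5.472
  Change      2.726    -5.451
  Equil       8.743   0.02095
  solve Keq expr → x = -2.726; check Q = 5.0190e-05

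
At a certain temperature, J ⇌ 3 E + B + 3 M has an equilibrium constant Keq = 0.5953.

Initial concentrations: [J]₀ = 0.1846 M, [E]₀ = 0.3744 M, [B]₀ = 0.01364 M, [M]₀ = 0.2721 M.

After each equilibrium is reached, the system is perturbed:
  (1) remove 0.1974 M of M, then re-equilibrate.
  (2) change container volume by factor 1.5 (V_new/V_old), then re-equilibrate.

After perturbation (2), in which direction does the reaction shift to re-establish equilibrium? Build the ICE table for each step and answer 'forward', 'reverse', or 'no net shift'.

Direction: forward

Q₀ = 7.8122e-05 vs Keq = 0.5953 ⇒ Q<K, forward
Step 1:
                   J          E          B          M
  init        0.1846     0.3744    0.01364     0.2721
  Δ          -0.1407     0.4222     0.1407     0.4222
  eq         0.04387     0.7966     0.1544     0.6943
  solve Keq expr → x = 0.1407; check Q = 0.5953
Then remove 0.1974 M of M.
Step 2:
                   J          E          B          M
  init       0.04387     0.7966     0.1544     0.4969
  Δ         -0.01599    0.04796    0.01599    0.04796
  eq         0.02788     0.8446     0.1704     0.5449
  solve Keq expr → x = 0.01599; check Q = 0.5953
Then change container volume by factor 1.5 (V_new/V_old).
Step 3:
                   J          E          B          M
  init       0.01859      0.563     0.1136     0.3632
  Δ         -0.01525    0.04575    0.01525    0.04575
  eq         0.00334     0.6088     0.1288      0.409
  solve Keq expr → x = 0.01525; check Q = 0.5953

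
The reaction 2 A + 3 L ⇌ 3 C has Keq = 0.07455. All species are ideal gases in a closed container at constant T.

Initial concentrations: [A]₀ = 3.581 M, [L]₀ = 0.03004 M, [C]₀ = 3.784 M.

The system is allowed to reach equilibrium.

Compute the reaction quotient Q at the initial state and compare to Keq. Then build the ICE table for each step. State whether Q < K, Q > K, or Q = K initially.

Q₀ = 1.5586e+05 vs Keq = 0.07455 ⇒ Q>K, reverse
Step 1:
                  A         L         C
  init        3.581   0.03004     3.784
  Δ           1.144     1.715    -1.715
  eq          4.725     1.746     2.069
  solve Keq expr → x = -0.5718; check Q = 0.07455

Q₀ = 1.5586e+05; Q > K (proceeds reverse)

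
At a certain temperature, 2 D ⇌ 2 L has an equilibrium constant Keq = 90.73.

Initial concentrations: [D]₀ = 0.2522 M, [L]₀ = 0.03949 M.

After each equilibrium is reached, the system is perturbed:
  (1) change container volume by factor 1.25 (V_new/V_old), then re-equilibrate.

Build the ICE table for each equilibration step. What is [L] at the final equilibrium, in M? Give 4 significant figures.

[L]_eq = 0.2112 M

Q₀ = 0.02452 vs Keq = 90.73 ⇒ Q<K, forward
Step 1:
                  D         L
  Initial    0.2522   0.03949
  Change    -0.2245    0.2245
  Equil     0.02771     0.264
  solve Keq expr → x = 0.1122; check Q = 90.73
Then change container volume by factor 1.25 (V_new/V_old).
Step 2:
                  D         L
  Initial   0.02217    0.2112
  Change          0         0
  Equil     0.02217    0.2112
  solve Keq expr → x = 0; check Q = 90.73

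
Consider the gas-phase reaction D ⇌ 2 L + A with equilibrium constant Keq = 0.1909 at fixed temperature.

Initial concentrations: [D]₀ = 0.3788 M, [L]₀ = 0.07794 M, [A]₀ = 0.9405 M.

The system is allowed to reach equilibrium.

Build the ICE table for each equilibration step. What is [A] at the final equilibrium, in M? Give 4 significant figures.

Q₀ = 0.01508 vs Keq = 0.1909 ⇒ Q<K, forward
Step 1:
                  D         L         A
  I          0.3788   0.07794    0.9405
  C         -0.0794    0.1588    0.0794
  E          0.2994    0.2367      1.02
  solve Keq expr → x = 0.0794; check Q = 0.1909

[A]_eq = 1.02 M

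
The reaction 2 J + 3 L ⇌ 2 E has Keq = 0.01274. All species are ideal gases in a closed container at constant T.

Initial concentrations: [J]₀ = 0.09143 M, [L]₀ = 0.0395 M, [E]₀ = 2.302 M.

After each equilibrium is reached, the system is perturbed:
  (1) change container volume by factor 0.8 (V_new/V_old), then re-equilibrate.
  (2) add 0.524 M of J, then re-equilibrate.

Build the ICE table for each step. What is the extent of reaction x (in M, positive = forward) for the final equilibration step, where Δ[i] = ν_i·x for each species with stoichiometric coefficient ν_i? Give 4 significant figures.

x = 0.05515 M

Q₀ = 1.0286e+07 vs Keq = 0.01274 ⇒ Q>K, reverse
Step 1:
                    J           L           E
  I           0.09143      0.0395       2.302
  C             1.588       2.382      -1.588
  E             1.679       2.421      0.7141
  solve Keq expr → x = -0.7939; check Q = 0.01274
Then change container volume by factor 0.8 (V_new/V_old).
Step 2:
                    J           L           E
  I             2.099       3.027      0.8927
  C           -0.1453      -0.218      0.1453
  E             1.954       2.809       1.038
  solve Keq expr → x = 0.07267; check Q = 0.01274
Then add 0.524 M of J.
Step 3:
                    J           L           E
  I             2.478       2.809       1.038
  C           -0.1103     -0.1655      0.1103
  E             2.367       2.643       1.148
  solve Keq expr → x = 0.05515; check Q = 0.01274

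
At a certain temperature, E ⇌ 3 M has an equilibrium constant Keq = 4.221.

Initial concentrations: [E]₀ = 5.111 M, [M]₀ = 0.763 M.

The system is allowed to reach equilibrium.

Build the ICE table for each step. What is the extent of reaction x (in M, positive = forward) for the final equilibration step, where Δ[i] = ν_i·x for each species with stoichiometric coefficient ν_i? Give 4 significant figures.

Q₀ = 0.08691 vs Keq = 4.221 ⇒ Q<K, forward
Step 1:
                    E           M
  Initial       5.111       0.763
  Change      -0.6336       1.901
  Equil         4.477       2.664
  solve Keq expr → x = 0.6336; check Q = 4.221

x = 0.6336 M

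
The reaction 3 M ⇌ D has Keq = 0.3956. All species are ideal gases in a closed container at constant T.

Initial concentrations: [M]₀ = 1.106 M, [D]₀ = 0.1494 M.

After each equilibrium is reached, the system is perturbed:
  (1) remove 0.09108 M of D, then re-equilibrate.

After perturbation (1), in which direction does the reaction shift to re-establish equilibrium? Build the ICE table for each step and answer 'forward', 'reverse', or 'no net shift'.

Q₀ = 0.1104 vs Keq = 0.3956 ⇒ Q<K, forward
Step 1:
                    M           D
  Initial       1.106      0.1494
  Change      -0.2629     0.08765
  Equil        0.8431       0.237
  solve Keq expr → x = 0.08765; check Q = 0.3956
Then remove 0.09108 M of D.
Step 2:
                    M           D
  Initial      0.8431       0.146
  Change     -0.08307     0.02769
  Equil          0.76      0.1737
  solve Keq expr → x = 0.02769; check Q = 0.3956

Direction: forward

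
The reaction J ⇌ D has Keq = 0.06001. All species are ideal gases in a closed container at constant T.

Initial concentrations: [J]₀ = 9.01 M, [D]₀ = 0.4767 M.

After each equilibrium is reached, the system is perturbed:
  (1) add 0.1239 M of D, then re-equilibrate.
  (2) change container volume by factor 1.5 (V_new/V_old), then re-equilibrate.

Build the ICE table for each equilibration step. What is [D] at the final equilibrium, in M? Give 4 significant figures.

[D]_eq = 0.3627 M

Q₀ = 0.05291 vs Keq = 0.06001 ⇒ Q<K, forward
Step 1:
                  J         D
  Initial      9.01    0.4767
  Change   -0.06037   0.06037
  Equil        8.95    0.5371
  solve Keq expr → x = 0.06037; check Q = 0.06001
Then add 0.1239 M of D.
Step 2:
                  J         D
  Initial      8.95     0.661
  Change     0.1169   -0.1169
  Equil       9.067    0.5441
  solve Keq expr → x = -0.1169; check Q = 0.06001
Then change container volume by factor 1.5 (V_new/V_old).
Step 3:
                  J         D
  Initial     6.044    0.3627
  Change          0         0
  Equil       6.044    0.3627
  solve Keq expr → x = 0; check Q = 0.06001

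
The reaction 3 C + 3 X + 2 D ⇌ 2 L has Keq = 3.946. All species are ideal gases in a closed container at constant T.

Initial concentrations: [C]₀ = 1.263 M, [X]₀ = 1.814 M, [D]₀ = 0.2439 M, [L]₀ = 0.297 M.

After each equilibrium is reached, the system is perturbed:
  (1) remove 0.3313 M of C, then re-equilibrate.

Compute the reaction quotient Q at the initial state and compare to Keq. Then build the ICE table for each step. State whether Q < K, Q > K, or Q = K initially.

Q₀ = 0.1233 vs Keq = 3.946 ⇒ Q<K, forward
Step 1:
                    C           X           D           L
  Initial       1.263       1.814      0.2439       0.297
  Change      -0.2135     -0.2135     -0.1423      0.1423
  Equil          1.05       1.601      0.1016      0.4393
  solve Keq expr → x = 0.07116; check Q = 3.946
Then remove 0.3313 M of C.
Step 2:
                    C           X           D           L
  Initial      0.7182       1.601      0.1016      0.4393
  Change      0.05632     0.05632     0.03755    -0.03755
  Equil        0.7745       1.657      0.1391      0.4018
  solve Keq expr → x = -0.01877; check Q = 3.946

Q₀ = 0.1233; Q < K (proceeds forward)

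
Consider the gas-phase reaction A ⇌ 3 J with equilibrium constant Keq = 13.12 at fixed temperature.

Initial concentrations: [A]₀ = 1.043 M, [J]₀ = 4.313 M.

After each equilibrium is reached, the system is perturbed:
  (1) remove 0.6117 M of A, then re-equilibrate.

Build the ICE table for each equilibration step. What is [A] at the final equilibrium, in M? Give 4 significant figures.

[A]_eq = 1.066 M

Q₀ = 76.92 vs Keq = 13.12 ⇒ Q>K, reverse
Step 1:
                    A           J
  I             1.043       4.313
  C            0.5244      -1.573
  E             1.567        2.74
  solve Keq expr → x = -0.5244; check Q = 13.12
Then remove 0.6117 M of A.
Step 2:
                    A           J
  I            0.9557        2.74
  C            0.1102     -0.3305
  E             1.066       2.409
  solve Keq expr → x = -0.1102; check Q = 13.12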